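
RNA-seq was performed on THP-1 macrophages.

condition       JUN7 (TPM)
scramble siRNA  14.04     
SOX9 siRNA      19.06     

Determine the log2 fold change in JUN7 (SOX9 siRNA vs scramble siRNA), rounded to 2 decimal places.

Fold change = 19.06 / 14.04 = 1.3575
log2(1.3575) = 0.441

0.44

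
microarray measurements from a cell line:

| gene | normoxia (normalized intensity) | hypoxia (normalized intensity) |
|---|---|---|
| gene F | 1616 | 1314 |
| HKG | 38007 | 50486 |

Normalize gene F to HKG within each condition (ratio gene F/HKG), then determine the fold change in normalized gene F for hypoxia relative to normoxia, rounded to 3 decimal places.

0.612

gene F/HKG (normoxia) = 1616 / 38007 = 0.042518
gene F/HKG (hypoxia) = 1314 / 50486 = 0.026027
Fold change = 0.026027 / 0.042518 = 0.6121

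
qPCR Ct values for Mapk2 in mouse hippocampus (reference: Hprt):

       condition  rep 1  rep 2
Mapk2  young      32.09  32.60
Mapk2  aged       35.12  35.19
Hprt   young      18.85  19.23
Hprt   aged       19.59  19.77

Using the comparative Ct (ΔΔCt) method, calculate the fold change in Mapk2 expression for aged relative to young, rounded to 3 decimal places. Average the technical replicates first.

Mean Ct: Mapk2 young 32.345; Mapk2 aged 35.155; Hprt young 19.040; Hprt aged 19.680
ΔCt(young) = 32.345 − 19.040 = 13.305
ΔCt(aged) = 35.155 − 19.680 = 15.475
ΔΔCt = 15.475 − 13.305 = 2.170
Fold change = 2^(−2.170) = 0.2222

0.222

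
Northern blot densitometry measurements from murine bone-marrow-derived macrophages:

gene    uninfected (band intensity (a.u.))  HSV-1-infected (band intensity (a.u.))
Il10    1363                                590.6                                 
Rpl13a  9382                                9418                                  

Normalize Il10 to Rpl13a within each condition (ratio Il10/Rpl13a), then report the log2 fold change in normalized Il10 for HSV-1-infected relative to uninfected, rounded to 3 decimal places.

-1.212

Il10/Rpl13a (uninfected) = 1363 / 9382 = 0.14528
Il10/Rpl13a (HSV-1-infected) = 590.6 / 9418 = 0.06271
Fold change = 0.06271 / 0.14528 = 0.4317
log2(0.4317) = -1.2121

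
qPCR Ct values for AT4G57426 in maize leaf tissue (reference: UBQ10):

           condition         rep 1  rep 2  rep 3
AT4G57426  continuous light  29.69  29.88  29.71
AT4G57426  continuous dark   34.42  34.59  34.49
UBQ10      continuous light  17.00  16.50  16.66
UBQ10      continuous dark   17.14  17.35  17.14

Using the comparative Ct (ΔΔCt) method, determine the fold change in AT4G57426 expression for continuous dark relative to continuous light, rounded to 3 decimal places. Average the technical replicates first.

0.053

Mean Ct: AT4G57426 continuous light 29.760; AT4G57426 continuous dark 34.500; UBQ10 continuous light 16.720; UBQ10 continuous dark 17.210
ΔCt(continuous light) = 29.760 − 16.720 = 13.040
ΔCt(continuous dark) = 34.500 − 17.210 = 17.290
ΔΔCt = 17.290 − 13.040 = 4.250
Fold change = 2^(−4.250) = 0.0526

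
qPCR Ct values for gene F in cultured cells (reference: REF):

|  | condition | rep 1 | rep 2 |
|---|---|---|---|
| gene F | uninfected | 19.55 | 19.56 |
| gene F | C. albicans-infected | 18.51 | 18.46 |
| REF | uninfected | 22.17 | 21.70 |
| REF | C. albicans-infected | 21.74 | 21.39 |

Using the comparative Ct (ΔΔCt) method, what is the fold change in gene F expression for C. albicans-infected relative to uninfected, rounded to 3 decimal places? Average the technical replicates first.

Mean Ct: gene F uninfected 19.555; gene F C. albicans-infected 18.485; REF uninfected 21.935; REF C. albicans-infected 21.565
ΔCt(uninfected) = 19.555 − 21.935 = -2.380
ΔCt(C. albicans-infected) = 18.485 − 21.565 = -3.080
ΔΔCt = -3.080 − (-2.380) = -0.700
Fold change = 2^(−(-0.700)) = 2^0.700 = 1.6245

1.625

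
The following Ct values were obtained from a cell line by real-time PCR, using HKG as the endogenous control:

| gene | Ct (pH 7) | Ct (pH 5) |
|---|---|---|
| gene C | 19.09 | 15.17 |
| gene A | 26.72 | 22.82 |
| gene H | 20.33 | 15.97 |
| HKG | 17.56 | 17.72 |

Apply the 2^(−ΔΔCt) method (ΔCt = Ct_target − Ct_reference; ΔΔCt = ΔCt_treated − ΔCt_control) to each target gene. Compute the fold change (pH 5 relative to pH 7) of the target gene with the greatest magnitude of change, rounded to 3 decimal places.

22.943

gene C: ΔΔCt = (15.17−17.72) − (19.09−17.56) = -2.55 − 1.53 = -4.08; fold change = 2^4.08 = 16.912
gene A: ΔΔCt = (22.82−17.72) − (26.72−17.56) = 5.10 − 9.16 = -4.06; fold change = 2^4.06 = 16.679
gene H: ΔΔCt = (15.97−17.72) − (20.33−17.56) = -1.75 − 2.77 = -4.52; fold change = 2^4.52 = 22.943
gene H has the largest |ΔΔCt| = 4.52.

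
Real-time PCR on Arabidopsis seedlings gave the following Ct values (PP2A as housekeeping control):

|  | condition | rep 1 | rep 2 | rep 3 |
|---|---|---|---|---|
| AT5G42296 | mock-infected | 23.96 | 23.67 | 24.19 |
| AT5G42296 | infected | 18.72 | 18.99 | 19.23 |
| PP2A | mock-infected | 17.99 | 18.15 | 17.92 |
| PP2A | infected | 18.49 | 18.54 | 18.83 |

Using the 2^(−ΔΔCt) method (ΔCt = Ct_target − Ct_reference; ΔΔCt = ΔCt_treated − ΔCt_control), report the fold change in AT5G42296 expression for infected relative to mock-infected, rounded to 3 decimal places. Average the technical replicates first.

Mean Ct: AT5G42296 mock-infected 23.940; AT5G42296 infected 18.980; PP2A mock-infected 18.020; PP2A infected 18.620
ΔCt(mock-infected) = 23.940 − 18.020 = 5.920
ΔCt(infected) = 18.980 − 18.620 = 0.360
ΔΔCt = 0.360 − 5.920 = -5.560
Fold change = 2^(−(-5.560)) = 2^5.560 = 47.1766

47.177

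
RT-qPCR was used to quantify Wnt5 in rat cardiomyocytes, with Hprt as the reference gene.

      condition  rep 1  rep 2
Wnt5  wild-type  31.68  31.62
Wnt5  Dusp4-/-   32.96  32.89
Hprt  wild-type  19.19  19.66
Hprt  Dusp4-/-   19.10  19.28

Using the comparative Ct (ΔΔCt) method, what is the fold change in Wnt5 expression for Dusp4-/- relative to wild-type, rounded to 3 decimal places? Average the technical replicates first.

Mean Ct: Wnt5 wild-type 31.650; Wnt5 Dusp4-/- 32.925; Hprt wild-type 19.425; Hprt Dusp4-/- 19.190
ΔCt(wild-type) = 31.650 − 19.425 = 12.225
ΔCt(Dusp4-/-) = 32.925 − 19.190 = 13.735
ΔΔCt = 13.735 − 12.225 = 1.510
Fold change = 2^(−1.510) = 0.3511

0.351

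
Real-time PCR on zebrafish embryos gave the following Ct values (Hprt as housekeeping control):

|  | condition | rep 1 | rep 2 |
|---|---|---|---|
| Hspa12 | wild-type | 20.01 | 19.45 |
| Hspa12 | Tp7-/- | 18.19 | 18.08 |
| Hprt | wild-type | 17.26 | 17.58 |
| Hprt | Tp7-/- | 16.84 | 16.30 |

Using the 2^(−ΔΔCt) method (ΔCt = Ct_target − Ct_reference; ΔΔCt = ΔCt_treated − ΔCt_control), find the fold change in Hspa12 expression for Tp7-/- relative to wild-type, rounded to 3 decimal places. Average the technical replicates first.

1.676

Mean Ct: Hspa12 wild-type 19.730; Hspa12 Tp7-/- 18.135; Hprt wild-type 17.420; Hprt Tp7-/- 16.570
ΔCt(wild-type) = 19.730 − 17.420 = 2.310
ΔCt(Tp7-/-) = 18.135 − 16.570 = 1.565
ΔΔCt = 1.565 − 2.310 = -0.745
Fold change = 2^(−(-0.745)) = 2^0.745 = 1.6760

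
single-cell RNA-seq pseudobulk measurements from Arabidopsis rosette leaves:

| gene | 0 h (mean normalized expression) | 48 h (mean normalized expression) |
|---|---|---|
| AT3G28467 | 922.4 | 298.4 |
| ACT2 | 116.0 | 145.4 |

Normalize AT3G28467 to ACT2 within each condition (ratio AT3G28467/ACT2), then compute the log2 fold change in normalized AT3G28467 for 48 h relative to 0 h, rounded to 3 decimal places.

AT3G28467/ACT2 (0 h) = 922.4 / 116.0 = 7.9517
AT3G28467/ACT2 (48 h) = 298.4 / 145.4 = 2.0523
Fold change = 2.0523 / 7.9517 = 0.2581
log2(0.2581) = -1.9540

-1.954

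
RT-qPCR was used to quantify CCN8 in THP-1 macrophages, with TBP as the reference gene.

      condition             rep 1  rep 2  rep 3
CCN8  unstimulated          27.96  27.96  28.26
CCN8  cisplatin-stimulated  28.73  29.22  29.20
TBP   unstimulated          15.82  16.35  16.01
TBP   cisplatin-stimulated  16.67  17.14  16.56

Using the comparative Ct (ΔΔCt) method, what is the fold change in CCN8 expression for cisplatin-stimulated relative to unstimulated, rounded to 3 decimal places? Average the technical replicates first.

0.835

Mean Ct: CCN8 unstimulated 28.060; CCN8 cisplatin-stimulated 29.050; TBP unstimulated 16.060; TBP cisplatin-stimulated 16.790
ΔCt(unstimulated) = 28.060 − 16.060 = 12.000
ΔCt(cisplatin-stimulated) = 29.050 − 16.790 = 12.260
ΔΔCt = 12.260 − 12.000 = 0.260
Fold change = 2^(−0.260) = 0.8351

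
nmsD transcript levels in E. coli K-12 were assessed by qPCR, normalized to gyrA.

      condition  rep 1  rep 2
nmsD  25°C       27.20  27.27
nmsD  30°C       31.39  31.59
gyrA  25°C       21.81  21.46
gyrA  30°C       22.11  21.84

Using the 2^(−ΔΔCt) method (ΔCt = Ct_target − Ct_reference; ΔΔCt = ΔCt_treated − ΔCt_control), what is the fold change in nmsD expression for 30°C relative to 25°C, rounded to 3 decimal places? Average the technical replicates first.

0.066

Mean Ct: nmsD 25°C 27.235; nmsD 30°C 31.490; gyrA 25°C 21.635; gyrA 30°C 21.975
ΔCt(25°C) = 27.235 − 21.635 = 5.600
ΔCt(30°C) = 31.490 − 21.975 = 9.515
ΔΔCt = 9.515 − 5.600 = 3.915
Fold change = 2^(−3.915) = 0.0663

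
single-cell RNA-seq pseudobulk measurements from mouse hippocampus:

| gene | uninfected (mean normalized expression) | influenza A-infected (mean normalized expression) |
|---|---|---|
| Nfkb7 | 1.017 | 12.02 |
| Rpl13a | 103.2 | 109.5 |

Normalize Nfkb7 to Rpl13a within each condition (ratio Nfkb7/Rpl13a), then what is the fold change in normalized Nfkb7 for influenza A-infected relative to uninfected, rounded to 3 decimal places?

Nfkb7/Rpl13a (uninfected) = 1.017 / 103.2 = 0.0098547
Nfkb7/Rpl13a (influenza A-infected) = 12.02 / 109.5 = 0.10977
Fold change = 0.10977 / 0.0098547 = 11.1391

11.139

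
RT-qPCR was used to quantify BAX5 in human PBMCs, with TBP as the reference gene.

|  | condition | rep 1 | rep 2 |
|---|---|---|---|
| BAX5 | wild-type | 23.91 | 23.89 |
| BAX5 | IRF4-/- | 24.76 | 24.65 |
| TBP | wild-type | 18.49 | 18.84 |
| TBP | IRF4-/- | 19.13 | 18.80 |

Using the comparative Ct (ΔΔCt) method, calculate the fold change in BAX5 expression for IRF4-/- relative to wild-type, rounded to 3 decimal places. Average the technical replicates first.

0.705

Mean Ct: BAX5 wild-type 23.900; BAX5 IRF4-/- 24.705; TBP wild-type 18.665; TBP IRF4-/- 18.965
ΔCt(wild-type) = 23.900 − 18.665 = 5.235
ΔCt(IRF4-/-) = 24.705 − 18.965 = 5.740
ΔΔCt = 5.740 − 5.235 = 0.505
Fold change = 2^(−0.505) = 0.7047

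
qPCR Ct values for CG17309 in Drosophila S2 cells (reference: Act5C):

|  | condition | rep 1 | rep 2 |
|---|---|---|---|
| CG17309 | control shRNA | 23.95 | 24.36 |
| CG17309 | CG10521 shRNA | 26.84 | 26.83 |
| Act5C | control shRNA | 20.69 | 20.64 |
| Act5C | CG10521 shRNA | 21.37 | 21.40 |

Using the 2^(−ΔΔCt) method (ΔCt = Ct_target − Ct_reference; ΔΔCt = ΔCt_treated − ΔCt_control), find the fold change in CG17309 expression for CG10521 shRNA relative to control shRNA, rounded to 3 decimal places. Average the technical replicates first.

Mean Ct: CG17309 control shRNA 24.155; CG17309 CG10521 shRNA 26.835; Act5C control shRNA 20.665; Act5C CG10521 shRNA 21.385
ΔCt(control shRNA) = 24.155 − 20.665 = 3.490
ΔCt(CG10521 shRNA) = 26.835 − 21.385 = 5.450
ΔΔCt = 5.450 − 3.490 = 1.960
Fold change = 2^(−1.960) = 0.2570

0.257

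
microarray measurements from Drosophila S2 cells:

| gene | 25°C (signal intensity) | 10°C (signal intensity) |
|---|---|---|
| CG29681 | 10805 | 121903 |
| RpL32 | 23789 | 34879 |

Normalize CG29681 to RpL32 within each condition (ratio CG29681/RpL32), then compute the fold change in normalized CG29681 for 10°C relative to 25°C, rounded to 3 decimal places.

CG29681/RpL32 (25°C) = 10805 / 23789 = 0.4542
CG29681/RpL32 (10°C) = 121903 / 34879 = 3.495
Fold change = 3.495 / 0.4542 = 7.6949

7.695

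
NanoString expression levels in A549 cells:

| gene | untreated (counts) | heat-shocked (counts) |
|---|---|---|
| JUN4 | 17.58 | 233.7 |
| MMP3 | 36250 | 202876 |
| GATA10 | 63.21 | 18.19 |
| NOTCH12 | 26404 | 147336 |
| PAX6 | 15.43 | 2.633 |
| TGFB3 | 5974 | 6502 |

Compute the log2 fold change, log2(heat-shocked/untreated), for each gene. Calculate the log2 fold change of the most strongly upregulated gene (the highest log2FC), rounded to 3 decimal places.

3.733

log2(233.7/17.58) = 3.733  (JUN4)
log2(202876/36250) = 2.485  (MMP3)
log2(18.19/63.21) = -1.797  (GATA10)
log2(147336/26404) = 2.480  (NOTCH12)
log2(2.633/15.43) = -2.551  (PAX6)
log2(6502/5974) = 0.122  (TGFB3)
JUN4 is most strongly upregulated.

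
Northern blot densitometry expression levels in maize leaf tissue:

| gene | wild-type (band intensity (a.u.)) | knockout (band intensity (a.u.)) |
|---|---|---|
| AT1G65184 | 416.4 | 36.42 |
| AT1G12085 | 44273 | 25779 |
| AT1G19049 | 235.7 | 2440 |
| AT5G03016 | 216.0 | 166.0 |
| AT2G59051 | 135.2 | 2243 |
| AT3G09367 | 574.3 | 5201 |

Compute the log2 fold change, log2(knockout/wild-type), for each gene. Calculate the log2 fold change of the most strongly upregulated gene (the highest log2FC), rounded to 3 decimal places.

4.052

log2(36.42/416.4) = -3.515  (AT1G65184)
log2(25779/44273) = -0.780  (AT1G12085)
log2(2440/235.7) = 3.372  (AT1G19049)
log2(166.0/216.0) = -0.380  (AT5G03016)
log2(2243/135.2) = 4.052  (AT2G59051)
log2(5201/574.3) = 3.179  (AT3G09367)
AT2G59051 is most strongly upregulated.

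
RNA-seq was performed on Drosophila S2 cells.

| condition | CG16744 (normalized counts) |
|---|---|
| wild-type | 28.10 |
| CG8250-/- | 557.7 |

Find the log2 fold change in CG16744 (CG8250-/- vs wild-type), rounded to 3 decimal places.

4.311

Fold change = 557.7 / 28.10 = 19.8470
log2(19.8470) = 4.3108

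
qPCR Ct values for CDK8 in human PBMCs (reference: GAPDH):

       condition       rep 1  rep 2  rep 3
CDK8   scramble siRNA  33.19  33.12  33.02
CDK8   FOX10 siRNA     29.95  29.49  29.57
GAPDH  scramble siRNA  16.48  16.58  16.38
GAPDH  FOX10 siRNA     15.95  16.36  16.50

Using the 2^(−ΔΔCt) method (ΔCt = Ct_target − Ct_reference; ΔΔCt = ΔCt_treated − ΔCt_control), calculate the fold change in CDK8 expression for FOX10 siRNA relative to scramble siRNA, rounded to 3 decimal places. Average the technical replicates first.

9.383

Mean Ct: CDK8 scramble siRNA 33.110; CDK8 FOX10 siRNA 29.670; GAPDH scramble siRNA 16.480; GAPDH FOX10 siRNA 16.270
ΔCt(scramble siRNA) = 33.110 − 16.480 = 16.630
ΔCt(FOX10 siRNA) = 29.670 − 16.270 = 13.400
ΔΔCt = 13.400 − 16.630 = -3.230
Fold change = 2^(−(-3.230)) = 2^3.230 = 9.3827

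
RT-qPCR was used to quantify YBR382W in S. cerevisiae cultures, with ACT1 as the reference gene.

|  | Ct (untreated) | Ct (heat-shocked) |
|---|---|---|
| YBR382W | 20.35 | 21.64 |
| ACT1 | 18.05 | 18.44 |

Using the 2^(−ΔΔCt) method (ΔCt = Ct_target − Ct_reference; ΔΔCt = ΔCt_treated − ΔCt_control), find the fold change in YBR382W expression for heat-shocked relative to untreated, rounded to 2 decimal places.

ΔCt(untreated) = 20.350 − 18.050 = 2.300
ΔCt(heat-shocked) = 21.640 − 18.440 = 3.200
ΔΔCt = 3.200 − 2.300 = 0.900
Fold change = 2^(−0.900) = 0.536

0.54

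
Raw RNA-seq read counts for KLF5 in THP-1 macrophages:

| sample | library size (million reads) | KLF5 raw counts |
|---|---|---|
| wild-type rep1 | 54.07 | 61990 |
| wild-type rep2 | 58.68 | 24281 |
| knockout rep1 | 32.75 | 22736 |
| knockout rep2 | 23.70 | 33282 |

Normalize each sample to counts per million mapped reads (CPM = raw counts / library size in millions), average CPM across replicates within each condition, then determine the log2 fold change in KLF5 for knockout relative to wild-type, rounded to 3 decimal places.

0.428

CPM(wild-type rep1) = 61990 / 54.07 = 1146.4768
CPM(wild-type rep2) = 24281 / 58.68 = 413.7866
CPM(knockout rep1) = 22736 / 32.75 = 694.2290
CPM(knockout rep2) = 33282 / 23.70 = 1404.3038
mean CPM(wild-type) = 780.1317; mean CPM(knockout) = 1049.2664
Fold change = 1049.2664 / 780.1317 = 1.34499
log2(1.34499) = 0.4276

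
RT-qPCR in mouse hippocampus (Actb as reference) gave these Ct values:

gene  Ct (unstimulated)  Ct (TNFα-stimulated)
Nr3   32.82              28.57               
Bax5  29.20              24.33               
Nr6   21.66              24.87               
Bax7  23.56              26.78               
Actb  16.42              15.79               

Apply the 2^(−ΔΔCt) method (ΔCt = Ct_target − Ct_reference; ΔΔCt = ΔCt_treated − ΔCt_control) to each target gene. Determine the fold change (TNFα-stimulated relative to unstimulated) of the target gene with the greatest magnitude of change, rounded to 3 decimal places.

18.896

Nr3: ΔΔCt = (28.57−15.79) − (32.82−16.42) = 12.78 − 16.40 = -3.62; fold change = 2^3.62 = 12.295
Bax5: ΔΔCt = (24.33−15.79) − (29.20−16.42) = 8.54 − 12.78 = -4.24; fold change = 2^4.24 = 18.896
Nr6: ΔΔCt = (24.87−15.79) − (21.66−16.42) = 9.08 − 5.24 = 3.84; fold change = 2^-3.84 = 0.070
Bax7: ΔΔCt = (26.78−15.79) − (23.56−16.42) = 10.99 − 7.14 = 3.85; fold change = 2^-3.85 = 0.069
Bax5 has the largest |ΔΔCt| = 4.24.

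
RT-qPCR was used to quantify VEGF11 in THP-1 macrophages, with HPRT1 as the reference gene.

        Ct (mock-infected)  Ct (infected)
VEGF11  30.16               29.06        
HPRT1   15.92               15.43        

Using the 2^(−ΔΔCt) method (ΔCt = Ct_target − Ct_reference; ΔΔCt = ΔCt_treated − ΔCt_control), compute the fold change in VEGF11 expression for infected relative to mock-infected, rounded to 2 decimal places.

1.53

ΔCt(mock-infected) = 30.160 − 15.920 = 14.240
ΔCt(infected) = 29.060 − 15.430 = 13.630
ΔΔCt = 13.630 − 14.240 = -0.610
Fold change = 2^(−(-0.610)) = 2^0.610 = 1.526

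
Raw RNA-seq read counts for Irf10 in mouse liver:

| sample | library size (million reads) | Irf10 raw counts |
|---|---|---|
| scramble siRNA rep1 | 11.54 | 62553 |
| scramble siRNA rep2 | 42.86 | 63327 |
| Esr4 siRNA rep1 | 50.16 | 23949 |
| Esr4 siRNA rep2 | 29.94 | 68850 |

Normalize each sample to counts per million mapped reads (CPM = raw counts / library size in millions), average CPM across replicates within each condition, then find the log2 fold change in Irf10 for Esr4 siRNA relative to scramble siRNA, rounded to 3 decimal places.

CPM(scramble siRNA rep1) = 62553 / 11.54 = 5420.5373
CPM(scramble siRNA rep2) = 63327 / 42.86 = 1477.5315
CPM(Esr4 siRNA rep1) = 23949 / 50.16 = 477.4522
CPM(Esr4 siRNA rep2) = 68850 / 29.94 = 2299.5992
mean CPM(scramble siRNA) = 3449.0344; mean CPM(Esr4 siRNA) = 1388.5257
Fold change = 1388.5257 / 3449.0344 = 0.40258
log2(0.40258) = -1.3126

-1.313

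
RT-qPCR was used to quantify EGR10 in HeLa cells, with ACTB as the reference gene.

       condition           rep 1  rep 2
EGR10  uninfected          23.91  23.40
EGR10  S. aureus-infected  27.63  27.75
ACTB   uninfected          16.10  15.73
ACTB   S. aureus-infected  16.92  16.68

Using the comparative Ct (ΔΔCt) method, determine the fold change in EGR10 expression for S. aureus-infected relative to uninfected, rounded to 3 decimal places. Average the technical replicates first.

0.113

Mean Ct: EGR10 uninfected 23.655; EGR10 S. aureus-infected 27.690; ACTB uninfected 15.915; ACTB S. aureus-infected 16.800
ΔCt(uninfected) = 23.655 − 15.915 = 7.740
ΔCt(S. aureus-infected) = 27.690 − 16.800 = 10.890
ΔΔCt = 10.890 − 7.740 = 3.150
Fold change = 2^(−3.150) = 0.1127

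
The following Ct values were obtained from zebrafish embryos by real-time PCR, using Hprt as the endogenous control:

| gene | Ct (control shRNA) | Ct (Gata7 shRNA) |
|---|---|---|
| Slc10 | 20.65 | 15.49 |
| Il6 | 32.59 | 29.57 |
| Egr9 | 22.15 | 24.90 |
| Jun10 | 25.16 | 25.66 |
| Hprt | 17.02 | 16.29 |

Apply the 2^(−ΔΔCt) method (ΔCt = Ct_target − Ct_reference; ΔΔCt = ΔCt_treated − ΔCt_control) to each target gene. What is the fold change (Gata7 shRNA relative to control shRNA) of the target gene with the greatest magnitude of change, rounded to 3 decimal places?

21.556

Slc10: ΔΔCt = (15.49−16.29) − (20.65−17.02) = -0.80 − 3.63 = -4.43; fold change = 2^4.43 = 21.556
Il6: ΔΔCt = (29.57−16.29) − (32.59−17.02) = 13.28 − 15.57 = -2.29; fold change = 2^2.29 = 4.891
Egr9: ΔΔCt = (24.90−16.29) − (22.15−17.02) = 8.61 − 5.13 = 3.48; fold change = 2^-3.48 = 0.090
Jun10: ΔΔCt = (25.66−16.29) − (25.16−17.02) = 9.37 − 8.14 = 1.23; fold change = 2^-1.23 = 0.426
Slc10 has the largest |ΔΔCt| = 4.43.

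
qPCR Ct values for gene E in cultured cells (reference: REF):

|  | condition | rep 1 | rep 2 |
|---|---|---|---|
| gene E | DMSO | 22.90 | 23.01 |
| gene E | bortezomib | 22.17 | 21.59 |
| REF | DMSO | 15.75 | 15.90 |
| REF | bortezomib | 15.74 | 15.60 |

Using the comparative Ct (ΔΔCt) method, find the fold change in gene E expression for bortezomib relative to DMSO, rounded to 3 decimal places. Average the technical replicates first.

Mean Ct: gene E DMSO 22.955; gene E bortezomib 21.880; REF DMSO 15.825; REF bortezomib 15.670
ΔCt(DMSO) = 22.955 − 15.825 = 7.130
ΔCt(bortezomib) = 21.880 − 15.670 = 6.210
ΔΔCt = 6.210 − 7.130 = -0.920
Fold change = 2^(−(-0.920)) = 2^0.920 = 1.8921

1.892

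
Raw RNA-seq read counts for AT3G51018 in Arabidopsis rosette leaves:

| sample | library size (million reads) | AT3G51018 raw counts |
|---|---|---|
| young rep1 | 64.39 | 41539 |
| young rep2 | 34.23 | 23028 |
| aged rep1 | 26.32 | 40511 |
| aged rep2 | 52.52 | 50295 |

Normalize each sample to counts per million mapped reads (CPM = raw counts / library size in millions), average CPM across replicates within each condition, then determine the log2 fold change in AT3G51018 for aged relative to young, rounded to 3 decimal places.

CPM(young rep1) = 41539 / 64.39 = 645.1157
CPM(young rep2) = 23028 / 34.23 = 672.7432
CPM(aged rep1) = 40511 / 26.32 = 1539.1717
CPM(aged rep2) = 50295 / 52.52 = 957.6352
mean CPM(young) = 658.9295; mean CPM(aged) = 1248.4035
Fold change = 1248.4035 / 658.9295 = 1.89459
log2(1.89459) = 0.9219

0.922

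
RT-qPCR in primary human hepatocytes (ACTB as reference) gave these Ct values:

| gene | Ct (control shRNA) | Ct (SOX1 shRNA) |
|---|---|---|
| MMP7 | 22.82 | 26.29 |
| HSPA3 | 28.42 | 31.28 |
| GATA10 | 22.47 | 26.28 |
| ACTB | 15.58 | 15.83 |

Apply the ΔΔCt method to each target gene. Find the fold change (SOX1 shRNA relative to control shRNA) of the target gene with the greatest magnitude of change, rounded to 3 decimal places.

MMP7: ΔΔCt = (26.29−15.83) − (22.82−15.58) = 10.46 − 7.24 = 3.22; fold change = 2^-3.22 = 0.107
HSPA3: ΔΔCt = (31.28−15.83) − (28.42−15.58) = 15.45 − 12.84 = 2.61; fold change = 2^-2.61 = 0.164
GATA10: ΔΔCt = (26.28−15.83) − (22.47−15.58) = 10.45 − 6.89 = 3.56; fold change = 2^-3.56 = 0.085
GATA10 has the largest |ΔΔCt| = 3.56.

0.085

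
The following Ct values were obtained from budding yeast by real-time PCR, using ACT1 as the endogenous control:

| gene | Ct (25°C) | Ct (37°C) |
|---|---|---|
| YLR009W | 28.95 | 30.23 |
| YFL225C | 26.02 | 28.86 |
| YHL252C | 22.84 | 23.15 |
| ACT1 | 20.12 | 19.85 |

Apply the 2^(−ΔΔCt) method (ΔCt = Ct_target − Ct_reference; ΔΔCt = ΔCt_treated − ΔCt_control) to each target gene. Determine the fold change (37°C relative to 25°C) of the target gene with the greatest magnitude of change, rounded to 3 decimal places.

YLR009W: ΔΔCt = (30.23−19.85) − (28.95−20.12) = 10.38 − 8.83 = 1.55; fold change = 2^-1.55 = 0.342
YFL225C: ΔΔCt = (28.86−19.85) − (26.02−20.12) = 9.01 − 5.90 = 3.11; fold change = 2^-3.11 = 0.116
YHL252C: ΔΔCt = (23.15−19.85) − (22.84−20.12) = 3.30 − 2.72 = 0.58; fold change = 2^-0.58 = 0.669
YFL225C has the largest |ΔΔCt| = 3.11.

0.116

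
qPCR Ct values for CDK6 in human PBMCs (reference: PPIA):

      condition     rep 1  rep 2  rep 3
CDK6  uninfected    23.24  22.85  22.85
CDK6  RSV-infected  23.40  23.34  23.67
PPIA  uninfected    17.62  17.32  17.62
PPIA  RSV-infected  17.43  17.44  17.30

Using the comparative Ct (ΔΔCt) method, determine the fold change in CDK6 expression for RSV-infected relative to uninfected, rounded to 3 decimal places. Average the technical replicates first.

Mean Ct: CDK6 uninfected 22.980; CDK6 RSV-infected 23.470; PPIA uninfected 17.520; PPIA RSV-infected 17.390
ΔCt(uninfected) = 22.980 − 17.520 = 5.460
ΔCt(RSV-infected) = 23.470 − 17.390 = 6.080
ΔΔCt = 6.080 − 5.460 = 0.620
Fold change = 2^(−0.620) = 0.6507

0.651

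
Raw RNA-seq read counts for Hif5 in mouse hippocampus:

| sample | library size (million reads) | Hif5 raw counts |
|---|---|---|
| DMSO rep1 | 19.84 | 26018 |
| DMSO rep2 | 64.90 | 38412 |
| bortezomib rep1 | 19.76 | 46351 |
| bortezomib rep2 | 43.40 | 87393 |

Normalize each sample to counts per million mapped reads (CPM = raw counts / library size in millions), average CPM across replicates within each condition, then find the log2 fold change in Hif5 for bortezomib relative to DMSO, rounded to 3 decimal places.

1.196

CPM(DMSO rep1) = 26018 / 19.84 = 1311.3911
CPM(DMSO rep2) = 38412 / 64.90 = 591.8644
CPM(bortezomib rep1) = 46351 / 19.76 = 2345.6984
CPM(bortezomib rep2) = 87393 / 43.40 = 2013.6636
mean CPM(DMSO) = 951.6278; mean CPM(bortezomib) = 2179.6810
Fold change = 2179.6810 / 951.6278 = 2.29048
log2(2.29048) = 1.1956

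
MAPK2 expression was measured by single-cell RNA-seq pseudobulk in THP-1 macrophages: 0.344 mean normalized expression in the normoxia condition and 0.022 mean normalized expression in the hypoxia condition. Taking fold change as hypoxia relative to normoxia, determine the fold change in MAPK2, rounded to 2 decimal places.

Fold change = 0.022 / 0.344 = 0.064
MAPK2 is downregulated.

0.06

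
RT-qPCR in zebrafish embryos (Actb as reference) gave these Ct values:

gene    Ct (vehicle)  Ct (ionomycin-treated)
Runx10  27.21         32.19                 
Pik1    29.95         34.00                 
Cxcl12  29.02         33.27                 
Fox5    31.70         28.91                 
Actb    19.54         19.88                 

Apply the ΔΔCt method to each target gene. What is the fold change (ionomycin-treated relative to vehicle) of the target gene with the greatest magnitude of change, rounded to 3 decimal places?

0.040

Runx10: ΔΔCt = (32.19−19.88) − (27.21−19.54) = 12.31 − 7.67 = 4.64; fold change = 2^-4.64 = 0.040
Pik1: ΔΔCt = (34.00−19.88) − (29.95−19.54) = 14.12 − 10.41 = 3.71; fold change = 2^-3.71 = 0.076
Cxcl12: ΔΔCt = (33.27−19.88) − (29.02−19.54) = 13.39 − 9.48 = 3.91; fold change = 2^-3.91 = 0.067
Fox5: ΔΔCt = (28.91−19.88) − (31.70−19.54) = 9.03 − 12.16 = -3.13; fold change = 2^3.13 = 8.754
Runx10 has the largest |ΔΔCt| = 4.64.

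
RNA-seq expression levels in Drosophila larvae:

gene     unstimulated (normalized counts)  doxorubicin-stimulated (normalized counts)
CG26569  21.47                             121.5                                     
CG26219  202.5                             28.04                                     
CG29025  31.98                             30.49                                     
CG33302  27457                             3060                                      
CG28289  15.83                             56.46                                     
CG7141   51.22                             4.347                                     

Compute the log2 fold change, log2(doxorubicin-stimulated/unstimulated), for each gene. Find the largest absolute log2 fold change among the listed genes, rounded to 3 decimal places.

log2(121.5/21.47) = 2.501  (CG26569)
log2(28.04/202.5) = -2.852  (CG26219)
log2(30.49/31.98) = -0.069  (CG29025)
log2(3060/27457) = -3.166  (CG33302)
log2(56.46/15.83) = 1.835  (CG28289)
log2(4.347/51.22) = -3.559  (CG7141)
The largest magnitude belongs to CG7141.

3.559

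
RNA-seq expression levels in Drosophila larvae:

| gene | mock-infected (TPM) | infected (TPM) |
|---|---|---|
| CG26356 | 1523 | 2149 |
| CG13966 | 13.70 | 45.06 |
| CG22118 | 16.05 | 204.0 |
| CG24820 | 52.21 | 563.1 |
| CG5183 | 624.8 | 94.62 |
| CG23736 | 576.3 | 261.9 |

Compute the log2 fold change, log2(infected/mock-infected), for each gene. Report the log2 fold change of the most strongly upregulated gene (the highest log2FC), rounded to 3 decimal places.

3.668

log2(2149/1523) = 0.497  (CG26356)
log2(45.06/13.70) = 1.718  (CG13966)
log2(204.0/16.05) = 3.668  (CG22118)
log2(563.1/52.21) = 3.431  (CG24820)
log2(94.62/624.8) = -2.723  (CG5183)
log2(261.9/576.3) = -1.138  (CG23736)
CG22118 is most strongly upregulated.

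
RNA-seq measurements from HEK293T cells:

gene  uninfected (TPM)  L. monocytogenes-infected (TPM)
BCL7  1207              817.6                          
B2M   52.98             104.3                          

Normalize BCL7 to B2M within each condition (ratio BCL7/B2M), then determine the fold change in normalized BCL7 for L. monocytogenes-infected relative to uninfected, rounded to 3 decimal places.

BCL7/B2M (uninfected) = 1207 / 52.98 = 22.782
BCL7/B2M (L. monocytogenes-infected) = 817.6 / 104.3 = 7.8389
Fold change = 7.8389 / 22.782 = 0.3441

0.344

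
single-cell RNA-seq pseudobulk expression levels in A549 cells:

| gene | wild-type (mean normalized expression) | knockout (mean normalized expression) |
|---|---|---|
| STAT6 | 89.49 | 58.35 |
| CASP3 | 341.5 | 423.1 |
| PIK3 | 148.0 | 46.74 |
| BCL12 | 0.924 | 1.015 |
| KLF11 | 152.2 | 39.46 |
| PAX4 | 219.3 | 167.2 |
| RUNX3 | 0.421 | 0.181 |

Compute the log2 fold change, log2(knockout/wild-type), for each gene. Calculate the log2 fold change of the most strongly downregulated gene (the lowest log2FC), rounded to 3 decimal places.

-1.948

log2(58.35/89.49) = -0.617  (STAT6)
log2(423.1/341.5) = 0.309  (CASP3)
log2(46.74/148.0) = -1.663  (PIK3)
log2(1.015/0.924) = 0.136  (BCL12)
log2(39.46/152.2) = -1.948  (KLF11)
log2(167.2/219.3) = -0.391  (PAX4)
log2(0.181/0.421) = -1.218  (RUNX3)
KLF11 is most strongly downregulated.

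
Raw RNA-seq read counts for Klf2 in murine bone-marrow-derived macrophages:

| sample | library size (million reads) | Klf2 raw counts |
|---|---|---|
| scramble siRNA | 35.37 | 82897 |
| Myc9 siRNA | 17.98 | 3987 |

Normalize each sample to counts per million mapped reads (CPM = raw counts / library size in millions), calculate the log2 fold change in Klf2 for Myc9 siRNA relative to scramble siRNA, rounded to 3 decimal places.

CPM(scramble siRNA) = 82897 / 35.37 = 2343.7094
CPM(Myc9 siRNA) = 3987 / 17.98 = 221.7464
Fold change = 221.7464 / 2343.7094 = 0.09461
log2(0.09461) = -3.4018

-3.402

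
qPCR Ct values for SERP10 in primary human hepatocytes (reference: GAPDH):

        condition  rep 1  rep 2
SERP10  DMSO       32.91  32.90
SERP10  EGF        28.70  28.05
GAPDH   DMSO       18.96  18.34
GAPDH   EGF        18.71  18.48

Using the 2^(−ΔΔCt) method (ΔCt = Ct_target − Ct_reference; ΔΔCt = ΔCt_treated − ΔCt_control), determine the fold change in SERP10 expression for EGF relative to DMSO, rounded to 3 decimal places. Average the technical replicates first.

Mean Ct: SERP10 DMSO 32.905; SERP10 EGF 28.375; GAPDH DMSO 18.650; GAPDH EGF 18.595
ΔCt(DMSO) = 32.905 − 18.650 = 14.255
ΔCt(EGF) = 28.375 − 18.595 = 9.780
ΔΔCt = 9.780 − 14.255 = -4.475
Fold change = 2^(−(-4.475)) = 2^4.475 = 22.2387

22.239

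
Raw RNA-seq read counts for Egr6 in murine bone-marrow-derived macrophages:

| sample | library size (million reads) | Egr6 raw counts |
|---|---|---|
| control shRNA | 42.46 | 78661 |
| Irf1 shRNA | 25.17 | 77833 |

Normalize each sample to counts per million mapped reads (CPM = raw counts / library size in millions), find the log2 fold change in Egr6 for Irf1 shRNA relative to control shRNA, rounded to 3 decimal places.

0.739

CPM(control shRNA) = 78661 / 42.46 = 1852.5907
CPM(Irf1 shRNA) = 77833 / 25.17 = 3092.2924
Fold change = 3092.2924 / 1852.5907 = 1.66917
log2(1.66917) = 0.7391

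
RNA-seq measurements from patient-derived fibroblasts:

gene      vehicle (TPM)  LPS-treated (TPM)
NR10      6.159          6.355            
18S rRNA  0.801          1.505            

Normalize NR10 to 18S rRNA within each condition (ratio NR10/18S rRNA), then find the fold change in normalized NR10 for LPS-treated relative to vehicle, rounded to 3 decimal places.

NR10/18S rRNA (vehicle) = 6.159 / 0.801 = 7.6891
NR10/18S rRNA (LPS-treated) = 6.355 / 1.505 = 4.2226
Fold change = 4.2226 / 7.6891 = 0.5492

0.549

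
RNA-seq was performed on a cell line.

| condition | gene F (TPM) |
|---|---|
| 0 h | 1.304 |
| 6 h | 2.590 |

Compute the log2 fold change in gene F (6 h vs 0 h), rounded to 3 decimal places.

0.990

Fold change = 2.590 / 1.304 = 1.9862
log2(1.9862) = 0.9900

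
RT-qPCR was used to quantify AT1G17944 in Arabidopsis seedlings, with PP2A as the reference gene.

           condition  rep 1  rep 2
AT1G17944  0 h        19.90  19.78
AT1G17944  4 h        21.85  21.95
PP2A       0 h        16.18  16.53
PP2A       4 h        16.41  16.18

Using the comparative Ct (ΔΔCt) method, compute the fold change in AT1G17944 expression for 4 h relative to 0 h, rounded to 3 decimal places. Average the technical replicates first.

Mean Ct: AT1G17944 0 h 19.840; AT1G17944 4 h 21.900; PP2A 0 h 16.355; PP2A 4 h 16.295
ΔCt(0 h) = 19.840 − 16.355 = 3.485
ΔCt(4 h) = 21.900 − 16.295 = 5.605
ΔΔCt = 5.605 − 3.485 = 2.120
Fold change = 2^(−2.120) = 0.2300

0.230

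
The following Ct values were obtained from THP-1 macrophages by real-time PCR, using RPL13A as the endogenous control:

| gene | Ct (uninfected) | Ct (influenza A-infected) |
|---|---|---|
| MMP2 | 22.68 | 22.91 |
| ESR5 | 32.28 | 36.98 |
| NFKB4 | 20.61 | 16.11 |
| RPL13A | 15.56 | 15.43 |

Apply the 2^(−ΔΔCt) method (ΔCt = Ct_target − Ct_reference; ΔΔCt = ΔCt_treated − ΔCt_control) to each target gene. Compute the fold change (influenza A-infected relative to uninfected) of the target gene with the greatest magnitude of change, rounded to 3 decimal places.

0.035

MMP2: ΔΔCt = (22.91−15.43) − (22.68−15.56) = 7.48 − 7.12 = 0.36; fold change = 2^-0.36 = 0.779
ESR5: ΔΔCt = (36.98−15.43) − (32.28−15.56) = 21.55 − 16.72 = 4.83; fold change = 2^-4.83 = 0.035
NFKB4: ΔΔCt = (16.11−15.43) − (20.61−15.56) = 0.68 − 5.05 = -4.37; fold change = 2^4.37 = 20.678
ESR5 has the largest |ΔΔCt| = 4.83.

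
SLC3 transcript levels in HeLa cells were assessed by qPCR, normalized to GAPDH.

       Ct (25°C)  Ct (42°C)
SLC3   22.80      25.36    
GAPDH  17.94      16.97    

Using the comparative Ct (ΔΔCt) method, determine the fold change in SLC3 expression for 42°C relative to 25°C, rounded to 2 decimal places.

ΔCt(25°C) = 22.800 − 17.940 = 4.860
ΔCt(42°C) = 25.360 − 16.970 = 8.390
ΔΔCt = 8.390 − 4.860 = 3.530
Fold change = 2^(−3.530) = 0.087

0.09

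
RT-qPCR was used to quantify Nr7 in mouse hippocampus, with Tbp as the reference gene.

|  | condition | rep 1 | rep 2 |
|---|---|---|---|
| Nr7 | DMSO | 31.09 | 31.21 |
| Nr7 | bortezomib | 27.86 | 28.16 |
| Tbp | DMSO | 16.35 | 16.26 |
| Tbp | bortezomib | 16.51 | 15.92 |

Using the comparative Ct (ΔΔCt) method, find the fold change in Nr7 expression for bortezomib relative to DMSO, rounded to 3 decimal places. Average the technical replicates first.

Mean Ct: Nr7 DMSO 31.150; Nr7 bortezomib 28.010; Tbp DMSO 16.305; Tbp bortezomib 16.215
ΔCt(DMSO) = 31.150 − 16.305 = 14.845
ΔCt(bortezomib) = 28.010 − 16.215 = 11.795
ΔΔCt = 11.795 − 14.845 = -3.050
Fold change = 2^(−(-3.050)) = 2^3.050 = 8.2821

8.282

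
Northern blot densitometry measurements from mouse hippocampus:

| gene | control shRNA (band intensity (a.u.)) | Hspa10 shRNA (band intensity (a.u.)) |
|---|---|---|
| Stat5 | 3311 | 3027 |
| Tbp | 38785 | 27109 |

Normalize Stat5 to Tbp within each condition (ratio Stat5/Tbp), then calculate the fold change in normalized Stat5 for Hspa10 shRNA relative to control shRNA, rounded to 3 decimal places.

1.308

Stat5/Tbp (control shRNA) = 3311 / 38785 = 0.085368
Stat5/Tbp (Hspa10 shRNA) = 3027 / 27109 = 0.11166
Fold change = 0.11166 / 0.085368 = 1.3080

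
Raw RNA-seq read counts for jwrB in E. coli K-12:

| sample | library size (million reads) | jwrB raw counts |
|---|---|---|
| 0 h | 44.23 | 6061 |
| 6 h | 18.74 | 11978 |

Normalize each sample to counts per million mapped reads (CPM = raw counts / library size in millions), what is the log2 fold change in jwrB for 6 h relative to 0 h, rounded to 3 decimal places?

CPM(0 h) = 6061 / 44.23 = 137.0337
CPM(6 h) = 11978 / 18.74 = 639.1676
Fold change = 639.1676 / 137.0337 = 4.66431
log2(4.66431) = 2.2217

2.222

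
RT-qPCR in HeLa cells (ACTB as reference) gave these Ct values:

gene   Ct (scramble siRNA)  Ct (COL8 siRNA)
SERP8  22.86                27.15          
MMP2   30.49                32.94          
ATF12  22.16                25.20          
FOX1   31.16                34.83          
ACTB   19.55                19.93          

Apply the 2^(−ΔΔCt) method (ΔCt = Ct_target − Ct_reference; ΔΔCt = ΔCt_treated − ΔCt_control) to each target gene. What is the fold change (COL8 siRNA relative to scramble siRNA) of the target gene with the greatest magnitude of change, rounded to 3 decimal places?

SERP8: ΔΔCt = (27.15−19.93) − (22.86−19.55) = 7.22 − 3.31 = 3.91; fold change = 2^-3.91 = 0.067
MMP2: ΔΔCt = (32.94−19.93) − (30.49−19.55) = 13.01 − 10.94 = 2.07; fold change = 2^-2.07 = 0.238
ATF12: ΔΔCt = (25.20−19.93) − (22.16−19.55) = 5.27 − 2.61 = 2.66; fold change = 2^-2.66 = 0.158
FOX1: ΔΔCt = (34.83−19.93) − (31.16−19.55) = 14.90 − 11.61 = 3.29; fold change = 2^-3.29 = 0.102
SERP8 has the largest |ΔΔCt| = 3.91.

0.067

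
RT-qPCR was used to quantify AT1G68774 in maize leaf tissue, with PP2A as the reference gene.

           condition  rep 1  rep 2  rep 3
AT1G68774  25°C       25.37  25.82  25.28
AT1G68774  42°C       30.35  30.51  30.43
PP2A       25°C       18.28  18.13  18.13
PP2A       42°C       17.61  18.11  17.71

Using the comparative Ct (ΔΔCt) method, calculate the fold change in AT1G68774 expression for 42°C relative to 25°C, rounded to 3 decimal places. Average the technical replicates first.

0.025

Mean Ct: AT1G68774 25°C 25.490; AT1G68774 42°C 30.430; PP2A 25°C 18.180; PP2A 42°C 17.810
ΔCt(25°C) = 25.490 − 18.180 = 7.310
ΔCt(42°C) = 30.430 − 17.810 = 12.620
ΔΔCt = 12.620 − 7.310 = 5.310
Fold change = 2^(−5.310) = 0.0252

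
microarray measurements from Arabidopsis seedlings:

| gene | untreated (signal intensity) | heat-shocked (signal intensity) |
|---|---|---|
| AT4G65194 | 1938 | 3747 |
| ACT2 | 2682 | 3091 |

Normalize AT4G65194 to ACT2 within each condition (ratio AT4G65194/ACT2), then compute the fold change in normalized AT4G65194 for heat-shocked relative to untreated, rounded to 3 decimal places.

1.678

AT4G65194/ACT2 (untreated) = 1938 / 2682 = 0.7226
AT4G65194/ACT2 (heat-shocked) = 3747 / 3091 = 1.2122
Fold change = 1.2122 / 0.7226 = 1.6776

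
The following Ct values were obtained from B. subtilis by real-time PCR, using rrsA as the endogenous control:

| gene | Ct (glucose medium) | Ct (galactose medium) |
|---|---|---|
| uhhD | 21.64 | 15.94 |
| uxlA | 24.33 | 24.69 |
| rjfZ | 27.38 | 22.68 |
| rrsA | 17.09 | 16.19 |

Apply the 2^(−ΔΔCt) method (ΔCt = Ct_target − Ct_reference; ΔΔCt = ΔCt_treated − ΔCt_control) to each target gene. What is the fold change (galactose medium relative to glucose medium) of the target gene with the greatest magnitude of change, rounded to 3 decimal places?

27.858

uhhD: ΔΔCt = (15.94−16.19) − (21.64−17.09) = -0.25 − 4.55 = -4.80; fold change = 2^4.80 = 27.858
uxlA: ΔΔCt = (24.69−16.19) − (24.33−17.09) = 8.50 − 7.24 = 1.26; fold change = 2^-1.26 = 0.418
rjfZ: ΔΔCt = (22.68−16.19) − (27.38−17.09) = 6.49 − 10.29 = -3.80; fold change = 2^3.80 = 13.929
uhhD has the largest |ΔΔCt| = 4.80.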